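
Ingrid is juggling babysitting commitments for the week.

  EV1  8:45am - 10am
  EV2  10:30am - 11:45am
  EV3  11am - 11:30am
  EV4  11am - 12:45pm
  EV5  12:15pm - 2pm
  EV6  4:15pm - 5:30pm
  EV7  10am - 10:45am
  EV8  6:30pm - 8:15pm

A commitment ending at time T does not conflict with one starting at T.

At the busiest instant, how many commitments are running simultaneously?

3

Walk through starts and ends in time order (an end at T is processed before a start at T):
8:45am start EV1 → 1
10am end EV1 → 0
10am start EV7 → 1
10:30am start EV2 → 2
10:45am end EV7 → 1
11am start EV3 → 2
11am start EV4 → 3
11:30am end EV3 → 2
11:45am end EV2 → 1
12:15pm start EV5 → 2
12:45pm end EV4 → 1
2pm end EV5 → 0
4:15pm start EV6 → 1
5:30pm end EV6 → 0
6:30pm start EV8 → 1
8:15pm end EV8 → 0
Peak is 3, at 11am (EV2, EV3, EV4).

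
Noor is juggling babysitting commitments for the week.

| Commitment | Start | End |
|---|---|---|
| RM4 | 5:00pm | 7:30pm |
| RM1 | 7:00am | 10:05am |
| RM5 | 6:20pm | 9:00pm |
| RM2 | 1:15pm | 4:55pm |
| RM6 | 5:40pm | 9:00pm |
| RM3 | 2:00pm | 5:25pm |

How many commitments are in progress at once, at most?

Walk through starts and ends in time order (an end at T is processed before a start at T):
7:00am start RM1 → 1
10:05am end RM1 → 0
1:15pm start RM2 → 1
2:00pm start RM3 → 2
4:55pm end RM2 → 1
5:00pm start RM4 → 2
5:25pm end RM3 → 1
5:40pm start RM6 → 2
6:20pm start RM5 → 3
7:30pm end RM4 → 2
9:00pm end RM5 → 1
9:00pm end RM6 → 0
Peak is 3, at 6:20pm (RM4, RM5, RM6).

3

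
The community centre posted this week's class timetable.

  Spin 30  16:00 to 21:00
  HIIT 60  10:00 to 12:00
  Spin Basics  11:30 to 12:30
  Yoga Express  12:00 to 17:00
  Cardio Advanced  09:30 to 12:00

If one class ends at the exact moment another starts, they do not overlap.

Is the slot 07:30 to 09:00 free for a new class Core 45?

Cardio Advanced: starts 09:30 at or after Core 45 ends 09:00 → clear.
HIIT 60: starts 10:00 at or after Core 45 ends 09:00 → clear.
Spin Basics: starts 11:30 at or after Core 45 ends 09:00 → clear.
Yoga Express: starts 12:00 at or after Core 45 ends 09:00 → clear.
Spin 30: starts 16:00 at or after Core 45 ends 09:00 → clear.

Yes — the slot is free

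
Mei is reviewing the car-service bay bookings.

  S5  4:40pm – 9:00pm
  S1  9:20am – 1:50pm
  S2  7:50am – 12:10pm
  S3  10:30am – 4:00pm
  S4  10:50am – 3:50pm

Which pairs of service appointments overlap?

Sorted by start: S2, S1, S3, S4, S5.
S1 starts before S2 ends → S2 and S1 overlap.
S3 starts before S2 ends → S2 and S3 overlap.
S4 starts before S2 ends → S2 and S4 overlap.
S5 starts after S2 ends.
S3 starts before S1 ends → S1 and S3 overlap.
S4 starts before S1 ends → S1 and S4 overlap.
S5 starts after S1 ends.
S4 starts before S3 ends → S3 and S4 overlap.
S5 starts after S3 ends.
S5 starts after S4 ends.

S1 & S2, S1 & S3, S1 & S4, S2 & S3, S2 & S4, S3 & S4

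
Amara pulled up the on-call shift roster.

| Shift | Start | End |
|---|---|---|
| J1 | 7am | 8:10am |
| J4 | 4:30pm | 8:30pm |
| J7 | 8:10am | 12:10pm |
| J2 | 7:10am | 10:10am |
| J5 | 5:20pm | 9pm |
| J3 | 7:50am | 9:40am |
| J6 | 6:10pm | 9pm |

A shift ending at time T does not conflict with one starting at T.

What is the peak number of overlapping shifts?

3

Sweep the timeline, counting +1 at each start and −1 at each end (ends before starts at a tie):
7am start J1 → 1
7:10am start J2 → 2
7:50am start J3 → 3
8:10am end J1 → 2
8:10am start J7 → 3
9:40am end J3 → 2
10:10am end J2 → 1
12:10pm end J7 → 0
4:30pm start J4 → 1
5:20pm start J5 → 2
6:10pm start J6 → 3
8:30pm end J4 → 2
9pm end J5 → 1
9pm end J6 → 0
Peak is 3, at 7:50am (J1, J2, J3).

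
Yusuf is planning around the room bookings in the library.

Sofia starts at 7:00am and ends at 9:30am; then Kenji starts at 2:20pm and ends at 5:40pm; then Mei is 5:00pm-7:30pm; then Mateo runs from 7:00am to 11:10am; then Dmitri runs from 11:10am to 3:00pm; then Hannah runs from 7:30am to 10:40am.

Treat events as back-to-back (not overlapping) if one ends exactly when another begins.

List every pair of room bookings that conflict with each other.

Sorted by start: Mateo, Sofia, Hannah, Dmitri, Kenji, Mei.
Sofia starts before Mateo ends → Mateo and Sofia overlap.
Hannah starts before Mateo ends → Mateo and Hannah overlap.
Dmitri starts exactly when Mateo ends (back-to-back, no overlap) — done with Mateo.
Hannah starts before Sofia ends → Sofia and Hannah overlap.
Dmitri starts after Sofia ends — done with Sofia.
Dmitri starts after Hannah ends — done with Hannah.
Kenji starts before Dmitri ends → Dmitri and Kenji overlap.
Mei starts after Dmitri ends.
Mei starts before Kenji ends → Kenji and Mei overlap.

Dmitri & Kenji, Hannah & Mateo, Hannah & Sofia, Kenji & Mei, Mateo & Sofia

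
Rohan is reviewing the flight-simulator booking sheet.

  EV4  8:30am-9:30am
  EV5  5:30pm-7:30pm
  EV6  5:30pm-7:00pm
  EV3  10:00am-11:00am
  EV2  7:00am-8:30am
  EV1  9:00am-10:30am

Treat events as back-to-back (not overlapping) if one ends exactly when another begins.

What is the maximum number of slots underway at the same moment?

Sweep the timeline, counting +1 at each start and −1 at each end (ends before starts at a tie):
7:00am start EV2 → 1
8:30am end EV2 → 0
8:30am start EV4 → 1
9:00am start EV1 → 2
9:30am end EV4 → 1
10:00am start EV3 → 2
10:30am end EV1 → 1
11:00am end EV3 → 0
5:30pm start EV5 → 1
5:30pm start EV6 → 2
7:00pm end EV6 → 1
7:30pm end EV5 → 0
Peak is 2, at 9:00am (EV1, EV4).

2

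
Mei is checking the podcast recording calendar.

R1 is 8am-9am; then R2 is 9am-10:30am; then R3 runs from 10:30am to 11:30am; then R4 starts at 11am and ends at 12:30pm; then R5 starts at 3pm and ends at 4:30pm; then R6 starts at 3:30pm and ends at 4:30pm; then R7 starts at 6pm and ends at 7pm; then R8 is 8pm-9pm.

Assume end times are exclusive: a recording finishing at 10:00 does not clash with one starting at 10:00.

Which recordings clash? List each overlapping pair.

Sorted by start: R1, R2, R3, R4, R5, R6, R7, R8.
R2 starts exactly when R1 ends (back-to-back, no overlap) — done with R1.
R3 starts exactly when R2 ends (back-to-back, no overlap) — done with R2.
R4 starts before R3 ends → R3 and R4 overlap.
R5 starts after R3 ends — done with R3.
R5 starts after R4 ends — done with R4.
R6 starts before R5 ends → R5 and R6 overlap.
R7 starts after R5 ends — done with R5.
R7 starts after R6 ends — done with R6.
R8 starts after R7 ends.

R3 & R4, R5 & R6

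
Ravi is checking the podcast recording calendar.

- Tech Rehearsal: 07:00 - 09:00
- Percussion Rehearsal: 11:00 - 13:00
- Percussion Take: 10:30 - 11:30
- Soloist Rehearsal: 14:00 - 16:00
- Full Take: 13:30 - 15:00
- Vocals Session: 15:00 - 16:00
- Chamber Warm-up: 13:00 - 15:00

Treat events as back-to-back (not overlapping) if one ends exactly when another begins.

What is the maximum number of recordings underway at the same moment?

Sweep the timeline, counting +1 at each start and −1 at each end (ends before starts at a tie):
07:00 start Tech Rehearsal → 1
09:00 end Tech Rehearsal → 0
10:30 start Percussion Take → 1
11:00 start Percussion Rehearsal → 2
11:30 end Percussion Take → 1
13:00 end Percussion Rehearsal → 0
13:00 start Chamber Warm-up → 1
13:30 start Full Take → 2
14:00 start Soloist Rehearsal → 3
15:00 end Chamber Warm-up → 2
15:00 end Full Take → 1
15:00 start Vocals Session → 2
16:00 end Soloist Rehearsal → 1
16:00 end Vocals Session → 0
Peak is 3, at 14:00 (Chamber Warm-up, Full Take, Soloist Rehearsal).

3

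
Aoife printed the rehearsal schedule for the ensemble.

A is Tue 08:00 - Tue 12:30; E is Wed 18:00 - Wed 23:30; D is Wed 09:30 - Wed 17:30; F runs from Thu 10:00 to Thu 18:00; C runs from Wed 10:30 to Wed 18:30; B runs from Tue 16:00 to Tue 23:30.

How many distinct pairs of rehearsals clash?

2

Check each pair: they overlap iff neither finishes before the other starts.
Sorted by start: A, B, D, C, E, F.
B starts after A ends — done with A.
D starts after B ends — done with B.
C starts before D ends → D and C overlap.
E starts after D ends — done with D.
E starts before C ends → C and E overlap.
F starts after C ends.
F starts after E ends.
Overlapping pairs: C & D, C & E — 2 in total.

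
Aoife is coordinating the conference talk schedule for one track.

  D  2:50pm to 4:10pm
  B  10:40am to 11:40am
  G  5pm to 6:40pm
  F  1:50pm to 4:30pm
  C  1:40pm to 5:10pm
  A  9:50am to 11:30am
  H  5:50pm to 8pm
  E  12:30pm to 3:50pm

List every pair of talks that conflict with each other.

Sorted by start: A, B, E, C, F, D, G, H.
B starts before A ends → A and B overlap.
E starts after A ends; A is clear from here.
E starts after B ends; B is clear from here.
C starts before E ends → E and C overlap.
F starts before E ends → E and F overlap.
D starts before E ends → E and D overlap.
G starts after E ends; E is clear from here.
F starts before C ends → C and F overlap.
D starts before C ends → C and D overlap.
G starts before C ends → C and G overlap.
H starts after C ends.
D starts before F ends → F and D overlap.
G starts after F ends; F is clear from here.
G starts after D ends; D is clear from here.
H starts before G ends → G and H overlap.

A & B, C & D, C & E, C & F, C & G, D & E, D & F, E & F, G & H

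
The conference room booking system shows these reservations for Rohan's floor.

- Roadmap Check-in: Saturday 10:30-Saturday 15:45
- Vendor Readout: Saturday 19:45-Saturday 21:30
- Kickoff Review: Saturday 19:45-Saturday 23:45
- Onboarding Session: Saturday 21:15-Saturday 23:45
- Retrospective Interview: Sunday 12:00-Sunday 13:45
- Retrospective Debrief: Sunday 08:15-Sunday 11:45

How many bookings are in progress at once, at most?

3

Sort all start/end points and keep a running count:
Saturday 10:30 start Roadmap Check-in → 1
Saturday 15:45 end Roadmap Check-in → 0
Saturday 19:45 start Kickoff Review → 1
Saturday 19:45 start Vendor Readout → 2
Saturday 21:15 start Onboarding Session → 3
Saturday 21:30 end Vendor Readout → 2
Saturday 23:45 end Kickoff Review → 1
Saturday 23:45 end Onboarding Session → 0
Sunday 08:15 start Retrospective Debrief → 1
Sunday 11:45 end Retrospective Debrief → 0
Sunday 12:00 start Retrospective Interview → 1
Sunday 13:45 end Retrospective Interview → 0
Peak is 3, at Saturday 21:15 (Kickoff Review, Onboarding Session, Vendor Readout).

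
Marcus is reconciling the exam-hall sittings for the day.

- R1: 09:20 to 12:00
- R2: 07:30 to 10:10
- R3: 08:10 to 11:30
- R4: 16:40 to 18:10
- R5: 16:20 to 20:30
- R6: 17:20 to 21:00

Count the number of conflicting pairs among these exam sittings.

Check each pair: they overlap iff neither finishes before the other starts.
Sorted by start: R2, R3, R1, R5, R4, R6.
R3 starts before R2 ends → R2 and R3 overlap.
R1 starts before R2 ends → R2 and R1 overlap.
R5 starts after R2 ends, so nothing later overlaps R2 either.
R1 starts before R3 ends → R3 and R1 overlap.
R5 starts after R3 ends, so nothing later overlaps R3 either.
R5 starts after R1 ends, so nothing later overlaps R1 either.
R4 starts before R5 ends → R5 and R4 overlap.
R6 starts before R5 ends → R5 and R6 overlap.
R6 starts before R4 ends → R4 and R6 overlap.
Overlapping pairs: R1 & R2, R1 & R3, R2 & R3, R4 & R5, R4 & R6, R5 & R6 — 6 in total.

6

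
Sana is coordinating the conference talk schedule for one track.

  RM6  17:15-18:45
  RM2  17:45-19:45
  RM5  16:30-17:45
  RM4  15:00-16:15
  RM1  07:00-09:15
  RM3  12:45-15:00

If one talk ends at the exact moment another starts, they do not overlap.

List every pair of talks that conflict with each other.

Sorted by start: RM1, RM3, RM4, RM5, RM6, RM2.
RM3 starts after RM1 ends — done with RM1.
RM4 starts exactly when RM3 ends (back-to-back, no overlap) — done with RM3.
RM5 starts after RM4 ends — done with RM4.
RM6 starts before RM5 ends → RM5 and RM6 overlap.
RM2 starts exactly when RM5 ends (back-to-back, no overlap).
RM2 starts before RM6 ends → RM6 and RM2 overlap.

RM2 & RM6, RM5 & RM6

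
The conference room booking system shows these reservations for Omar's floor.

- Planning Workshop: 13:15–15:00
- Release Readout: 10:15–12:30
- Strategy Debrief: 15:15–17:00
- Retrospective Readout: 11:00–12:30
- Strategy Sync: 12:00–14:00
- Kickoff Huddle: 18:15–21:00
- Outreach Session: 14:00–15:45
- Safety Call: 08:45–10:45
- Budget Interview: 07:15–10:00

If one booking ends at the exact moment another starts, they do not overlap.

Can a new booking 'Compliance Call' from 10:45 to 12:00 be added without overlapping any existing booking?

No — it overlaps Release Readout, Retrospective Readout

Budget Interview: ends 10:00 at or before Compliance Call starts 10:45 → clear.
Safety Call: ends 10:45 at or before Compliance Call starts 10:45 → clear.
Release Readout: starts 10:15 before Compliance Call ends 12:00, and ends 12:30 after Compliance Call starts 10:45 → overlap.
Retrospective Readout: starts 11:00 before Compliance Call ends 12:00, and ends 12:30 after Compliance Call starts 10:45 → overlap.
Strategy Sync: starts 12:00 at or after Compliance Call ends 12:00 → clear.
Planning Workshop: starts 13:15 at or after Compliance Call ends 12:00 → clear.
Outreach Session: starts 14:00 at or after Compliance Call ends 12:00 → clear.
Strategy Debrief: starts 15:15 at or after Compliance Call ends 12:00 → clear.
Kickoff Huddle: starts 18:15 at or after Compliance Call ends 12:00 → clear.
Compliance Call overlaps Retrospective Readout, Release Readout.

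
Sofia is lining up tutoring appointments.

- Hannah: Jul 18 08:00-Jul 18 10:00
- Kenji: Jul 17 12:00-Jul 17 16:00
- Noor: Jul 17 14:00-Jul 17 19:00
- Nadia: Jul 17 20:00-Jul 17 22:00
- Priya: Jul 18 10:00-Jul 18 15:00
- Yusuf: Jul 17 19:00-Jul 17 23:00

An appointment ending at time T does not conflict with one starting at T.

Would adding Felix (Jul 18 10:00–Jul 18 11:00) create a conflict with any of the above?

Kenji: ends Jul 17 16:00 at or before Felix starts Jul 18 10:00 → clear.
Noor: ends Jul 17 19:00 at or before Felix starts Jul 18 10:00 → clear.
Yusuf: ends Jul 17 23:00 at or before Felix starts Jul 18 10:00 → clear.
Nadia: ends Jul 17 22:00 at or before Felix starts Jul 18 10:00 → clear.
Hannah: ends Jul 18 10:00 at or before Felix starts Jul 18 10:00 → clear.
Priya: starts Jul 18 10:00 before Felix ends Jul 18 11:00, and ends Jul 18 15:00 after Felix starts Jul 18 10:00 → overlap.
Felix overlaps Priya.

Yes — it overlaps Priya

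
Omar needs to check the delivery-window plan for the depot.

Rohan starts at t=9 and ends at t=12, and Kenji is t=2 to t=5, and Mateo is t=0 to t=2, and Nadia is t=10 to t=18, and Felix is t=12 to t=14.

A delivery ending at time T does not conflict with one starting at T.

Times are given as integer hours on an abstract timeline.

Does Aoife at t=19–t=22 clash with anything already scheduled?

Mateo: ends t=2 at or before Aoife starts t=19 → clear.
Kenji: ends t=5 at or before Aoife starts t=19 → clear.
Rohan: ends t=12 at or before Aoife starts t=19 → clear.
Nadia: ends t=18 at or before Aoife starts t=19 → clear.
Felix: ends t=14 at or before Aoife starts t=19 → clear.

No — it doesn't clash with anything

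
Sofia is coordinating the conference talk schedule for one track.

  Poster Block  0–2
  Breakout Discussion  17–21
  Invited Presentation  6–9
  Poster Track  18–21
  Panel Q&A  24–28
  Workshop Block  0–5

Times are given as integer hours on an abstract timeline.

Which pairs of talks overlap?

Check each pair: they overlap iff neither finishes before the other starts.
Sorted by start: Workshop Block, Poster Block, Invited Presentation, Breakout Discussion, Poster Track, Panel Q&A.
Poster Block starts before Workshop Block ends → Workshop Block and Poster Block overlap.
Invited Presentation starts after Workshop Block ends — done with Workshop Block.
Invited Presentation starts after Poster Block ends — done with Poster Block.
Breakout Discussion starts after Invited Presentation ends — done with Invited Presentation.
Poster Track starts before Breakout Discussion ends → Breakout Discussion and Poster Track overlap.
Panel Q&A starts after Breakout Discussion ends.
Panel Q&A starts after Poster Track ends.

Breakout Discussion & Poster Track, Poster Block & Workshop Block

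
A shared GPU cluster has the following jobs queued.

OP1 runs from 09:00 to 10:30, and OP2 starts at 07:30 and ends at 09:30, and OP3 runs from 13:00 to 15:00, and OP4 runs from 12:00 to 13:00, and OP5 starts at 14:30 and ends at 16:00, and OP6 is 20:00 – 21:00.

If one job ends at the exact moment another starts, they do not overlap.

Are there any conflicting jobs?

Yes

Two intervals overlap when each starts before the other ends.
Sorted by start: OP2, OP1, OP4, OP3, OP5, OP6.
OP1 starts before OP2 ends → OP2 and OP1 overlap.
That's a conflict, so the schedule is not conflict-free.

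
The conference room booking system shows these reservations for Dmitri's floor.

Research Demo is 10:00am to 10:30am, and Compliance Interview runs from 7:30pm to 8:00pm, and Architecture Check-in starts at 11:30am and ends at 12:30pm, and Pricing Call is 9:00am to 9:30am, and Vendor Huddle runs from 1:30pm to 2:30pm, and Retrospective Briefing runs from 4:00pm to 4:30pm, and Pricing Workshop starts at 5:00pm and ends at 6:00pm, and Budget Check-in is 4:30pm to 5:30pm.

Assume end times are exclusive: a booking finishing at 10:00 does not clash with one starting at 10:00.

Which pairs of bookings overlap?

Two intervals overlap when each starts before the other ends.
Sorted by start: Pricing Call, Research Demo, Architecture Check-in, Vendor Huddle, Retrospective Briefing, Budget Check-in, Pricing Workshop, Compliance Interview.
Research Demo starts after Pricing Call ends, so nothing later overlaps Pricing Call either.
Architecture Check-in starts after Research Demo ends, so nothing later overlaps Research Demo either.
Vendor Huddle starts after Architecture Check-in ends, so nothing later overlaps Architecture Check-in either.
Retrospective Briefing starts after Vendor Huddle ends, so nothing later overlaps Vendor Huddle either.
Budget Check-in starts exactly when Retrospective Briefing ends (back-to-back, no overlap), so nothing later overlaps Retrospective Briefing either.
Pricing Workshop starts before Budget Check-in ends → Budget Check-in and Pricing Workshop overlap.
Compliance Interview starts after Budget Check-in ends.
Compliance Interview starts after Pricing Workshop ends.

Budget Check-in & Pricing Workshop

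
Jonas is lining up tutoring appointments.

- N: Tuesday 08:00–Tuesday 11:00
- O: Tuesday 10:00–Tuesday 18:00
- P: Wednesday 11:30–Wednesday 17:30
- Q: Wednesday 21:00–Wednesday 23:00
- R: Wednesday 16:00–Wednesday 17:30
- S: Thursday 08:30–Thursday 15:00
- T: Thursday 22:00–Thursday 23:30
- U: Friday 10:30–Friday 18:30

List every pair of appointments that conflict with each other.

N & O, P & R

Check each pair: they overlap iff neither finishes before the other starts.
Sorted by start: N, O, P, R, Q, S, T, U.
O starts before N ends → N and O overlap.
P starts after N ends, so N has no further overlaps.
P starts after O ends, so O has no further overlaps.
R starts before P ends → P and R overlap.
Q starts after P ends, so P has no further overlaps.
Q starts after R ends, so R has no further overlaps.
S starts after Q ends, so Q has no further overlaps.
T starts after S ends, so S has no further overlaps.
U starts after T ends.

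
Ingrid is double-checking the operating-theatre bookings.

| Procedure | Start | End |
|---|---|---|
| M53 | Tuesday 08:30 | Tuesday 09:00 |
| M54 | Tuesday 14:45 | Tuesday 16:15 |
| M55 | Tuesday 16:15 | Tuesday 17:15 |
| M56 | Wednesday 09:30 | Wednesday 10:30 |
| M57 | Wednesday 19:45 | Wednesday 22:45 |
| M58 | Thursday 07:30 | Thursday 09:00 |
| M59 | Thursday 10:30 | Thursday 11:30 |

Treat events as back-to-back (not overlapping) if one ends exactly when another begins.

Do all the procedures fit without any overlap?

Sorted by start: M53, M54, M55, M56, M57, M58, M59.
M54 starts after M53 ends; M53 is clear from here.
M55 starts exactly when M54 ends (back-to-back, no overlap); M54 is clear from here.
M56 starts after M55 ends; M55 is clear from here.
M57 starts after M56 ends; M56 is clear from here.
M58 starts after M57 ends; M57 is clear from here.
M59 starts after M58 ends.
Every pair is clear; the schedule has no overlaps.

Yes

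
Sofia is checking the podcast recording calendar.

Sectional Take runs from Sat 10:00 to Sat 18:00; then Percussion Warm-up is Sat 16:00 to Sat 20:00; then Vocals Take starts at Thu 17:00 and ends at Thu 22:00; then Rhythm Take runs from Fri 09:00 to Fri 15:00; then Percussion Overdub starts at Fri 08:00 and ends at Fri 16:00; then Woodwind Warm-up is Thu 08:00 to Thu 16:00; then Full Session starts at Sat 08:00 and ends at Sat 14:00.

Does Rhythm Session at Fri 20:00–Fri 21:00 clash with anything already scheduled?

No — it doesn't clash with anything

Woodwind Warm-up: ends Thu 16:00 at or before Rhythm Session starts Fri 20:00 → clear.
Vocals Take: ends Thu 22:00 at or before Rhythm Session starts Fri 20:00 → clear.
Percussion Overdub: ends Fri 16:00 at or before Rhythm Session starts Fri 20:00 → clear.
Rhythm Take: ends Fri 15:00 at or before Rhythm Session starts Fri 20:00 → clear.
Full Session: starts Sat 08:00 at or after Rhythm Session ends Fri 21:00 → clear.
Sectional Take: starts Sat 10:00 at or after Rhythm Session ends Fri 21:00 → clear.
Percussion Warm-up: starts Sat 16:00 at or after Rhythm Session ends Fri 21:00 → clear.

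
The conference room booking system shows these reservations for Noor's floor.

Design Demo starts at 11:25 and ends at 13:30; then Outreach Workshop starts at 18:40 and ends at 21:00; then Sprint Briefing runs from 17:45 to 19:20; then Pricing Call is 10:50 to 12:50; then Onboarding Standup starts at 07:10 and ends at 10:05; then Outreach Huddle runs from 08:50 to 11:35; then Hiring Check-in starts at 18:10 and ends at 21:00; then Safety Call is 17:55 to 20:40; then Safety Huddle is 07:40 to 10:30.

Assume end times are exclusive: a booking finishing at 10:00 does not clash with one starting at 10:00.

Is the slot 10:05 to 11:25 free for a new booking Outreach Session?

Onboarding Standup: ends 10:05 at or before Outreach Session starts 10:05 → clear.
Safety Huddle: starts 07:40 before Outreach Session ends 11:25, and ends 10:30 after Outreach Session starts 10:05 → overlap.
Outreach Huddle: starts 08:50 before Outreach Session ends 11:25, and ends 11:35 after Outreach Session starts 10:05 → overlap.
Pricing Call: starts 10:50 before Outreach Session ends 11:25, and ends 12:50 after Outreach Session starts 10:05 → overlap.
Design Demo: starts 11:25 at or after Outreach Session ends 11:25 → clear.
Sprint Briefing: starts 17:45 at or after Outreach Session ends 11:25 → clear.
Safety Call: starts 17:55 at or after Outreach Session ends 11:25 → clear.
Hiring Check-in: starts 18:10 at or after Outreach Session ends 11:25 → clear.
Outreach Workshop: starts 18:40 at or after Outreach Session ends 11:25 → clear.
Outreach Session overlaps Pricing Call, Safety Huddle, Outreach Huddle.

No — it overlaps Outreach Huddle, Pricing Call, Safety Huddle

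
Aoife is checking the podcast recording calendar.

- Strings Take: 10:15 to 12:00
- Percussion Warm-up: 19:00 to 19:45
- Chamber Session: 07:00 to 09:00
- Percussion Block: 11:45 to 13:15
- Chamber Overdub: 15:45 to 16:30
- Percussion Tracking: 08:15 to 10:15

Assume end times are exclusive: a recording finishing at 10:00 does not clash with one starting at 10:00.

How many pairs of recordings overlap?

Sorted by start: Chamber Session, Percussion Tracking, Strings Take, Percussion Block, Chamber Overdub, Percussion Warm-up.
Percussion Tracking starts before Chamber Session ends → Chamber Session and Percussion Tracking overlap.
Strings Take starts after Chamber Session ends, so Chamber Session has no further overlaps.
Strings Take starts exactly when Percussion Tracking ends (back-to-back, no overlap), so Percussion Tracking has no further overlaps.
Percussion Block starts before Strings Take ends → Strings Take and Percussion Block overlap.
Chamber Overdub starts after Strings Take ends, so Strings Take has no further overlaps.
Chamber Overdub starts after Percussion Block ends, so Percussion Block has no further overlaps.
Percussion Warm-up starts after Chamber Overdub ends.
Overlapping pairs: Chamber Session & Percussion Tracking, Percussion Block & Strings Take — 2 in total.

2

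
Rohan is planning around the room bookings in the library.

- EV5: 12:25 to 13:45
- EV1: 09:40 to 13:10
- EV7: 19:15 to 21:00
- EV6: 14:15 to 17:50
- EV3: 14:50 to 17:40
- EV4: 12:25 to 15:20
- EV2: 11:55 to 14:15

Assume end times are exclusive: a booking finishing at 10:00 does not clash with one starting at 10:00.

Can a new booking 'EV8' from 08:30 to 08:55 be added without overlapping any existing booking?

Yes — the slot is free

EV1: starts 09:40 at or after EV8 ends 08:55 → clear.
EV2: starts 11:55 at or after EV8 ends 08:55 → clear.
EV4: starts 12:25 at or after EV8 ends 08:55 → clear.
EV5: starts 12:25 at or after EV8 ends 08:55 → clear.
EV6: starts 14:15 at or after EV8 ends 08:55 → clear.
EV3: starts 14:50 at or after EV8 ends 08:55 → clear.
EV7: starts 19:15 at or after EV8 ends 08:55 → clear.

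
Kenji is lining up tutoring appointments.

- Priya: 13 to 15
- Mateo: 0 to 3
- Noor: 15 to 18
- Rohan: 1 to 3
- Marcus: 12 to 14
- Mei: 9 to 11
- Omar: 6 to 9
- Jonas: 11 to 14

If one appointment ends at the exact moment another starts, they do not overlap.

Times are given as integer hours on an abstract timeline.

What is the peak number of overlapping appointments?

3

Sort all start/end points and keep a running count:
0 start Mateo → 1
1 start Rohan → 2
3 end Mateo → 1
3 end Rohan → 0
6 start Omar → 1
9 end Omar → 0
9 start Mei → 1
11 end Mei → 0
11 start Jonas → 1
12 start Marcus → 2
13 start Priya → 3
14 end Jonas → 2
14 end Marcus → 1
15 end Priya → 0
15 start Noor → 1
18 end Noor → 0
Peak is 3, at 13 (Jonas, Marcus, Priya).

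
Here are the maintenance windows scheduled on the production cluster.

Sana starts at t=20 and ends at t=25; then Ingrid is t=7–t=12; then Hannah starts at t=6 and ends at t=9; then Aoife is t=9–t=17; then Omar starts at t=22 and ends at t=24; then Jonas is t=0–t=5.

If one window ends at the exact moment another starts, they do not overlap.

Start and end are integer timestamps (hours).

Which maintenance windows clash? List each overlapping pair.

Aoife & Ingrid, Hannah & Ingrid, Omar & Sana

Check each pair: they overlap iff neither finishes before the other starts.
Sorted by start: Jonas, Hannah, Ingrid, Aoife, Sana, Omar.
Hannah starts after Jonas ends; Jonas is clear from here.
Ingrid starts before Hannah ends → Hannah and Ingrid overlap.
Aoife starts exactly when Hannah ends (back-to-back, no overlap); Hannah is clear from here.
Aoife starts before Ingrid ends → Ingrid and Aoife overlap.
Sana starts after Ingrid ends; Ingrid is clear from here.
Sana starts after Aoife ends; Aoife is clear from here.
Omar starts before Sana ends → Sana and Omar overlap.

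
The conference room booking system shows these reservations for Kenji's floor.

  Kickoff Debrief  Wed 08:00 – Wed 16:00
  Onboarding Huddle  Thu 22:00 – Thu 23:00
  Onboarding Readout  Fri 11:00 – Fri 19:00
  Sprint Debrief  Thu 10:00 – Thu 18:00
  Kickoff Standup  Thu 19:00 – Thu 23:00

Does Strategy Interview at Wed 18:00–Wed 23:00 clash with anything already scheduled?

No — it doesn't clash with anything

Kickoff Debrief: ends Wed 16:00 at or before Strategy Interview starts Wed 18:00 → clear.
Sprint Debrief: starts Thu 10:00 at or after Strategy Interview ends Wed 23:00 → clear.
Kickoff Standup: starts Thu 19:00 at or after Strategy Interview ends Wed 23:00 → clear.
Onboarding Huddle: starts Thu 22:00 at or after Strategy Interview ends Wed 23:00 → clear.
Onboarding Readout: starts Fri 11:00 at or after Strategy Interview ends Wed 23:00 → clear.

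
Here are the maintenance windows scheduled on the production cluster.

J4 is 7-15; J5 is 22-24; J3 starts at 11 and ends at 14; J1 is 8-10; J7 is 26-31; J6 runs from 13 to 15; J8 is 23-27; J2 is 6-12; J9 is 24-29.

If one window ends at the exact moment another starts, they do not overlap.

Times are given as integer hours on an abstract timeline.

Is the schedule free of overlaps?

No

Sorted by start: J2, J4, J1, J3, J6, J5, J8, J9, J7.
J4 starts before J2 ends → J2 and J4 overlap.
That's a conflict, so the schedule is not conflict-free.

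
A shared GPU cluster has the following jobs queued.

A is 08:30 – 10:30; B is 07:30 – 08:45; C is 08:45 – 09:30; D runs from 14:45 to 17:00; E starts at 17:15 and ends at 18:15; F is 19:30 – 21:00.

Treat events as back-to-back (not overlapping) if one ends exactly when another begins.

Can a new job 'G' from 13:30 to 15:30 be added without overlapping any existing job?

B: ends 08:45 at or before G starts 13:30 → clear.
A: ends 10:30 at or before G starts 13:30 → clear.
C: ends 09:30 at or before G starts 13:30 → clear.
D: starts 14:45 before G ends 15:30, and ends 17:00 after G starts 13:30 → overlap.
E: starts 17:15 at or after G ends 15:30 → clear.
F: starts 19:30 at or after G ends 15:30 → clear.
G overlaps D.

No — it overlaps D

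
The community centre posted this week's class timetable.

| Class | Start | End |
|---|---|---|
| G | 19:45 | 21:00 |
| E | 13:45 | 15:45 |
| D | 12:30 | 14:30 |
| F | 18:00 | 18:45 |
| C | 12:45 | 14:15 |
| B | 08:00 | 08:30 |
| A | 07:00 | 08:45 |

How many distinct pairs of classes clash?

Sorted by start: A, B, D, C, E, F, G.
B starts before A ends → A and B overlap.
D starts after A ends, so A has no further overlaps.
D starts after B ends, so B has no further overlaps.
C starts before D ends → D and C overlap.
E starts before D ends → D and E overlap.
F starts after D ends, so D has no further overlaps.
E starts before C ends → C and E overlap.
F starts after C ends, so C has no further overlaps.
F starts after E ends, so E has no further overlaps.
G starts after F ends.
Overlapping pairs: A & B, C & D, C & E, D & E — 4 in total.

4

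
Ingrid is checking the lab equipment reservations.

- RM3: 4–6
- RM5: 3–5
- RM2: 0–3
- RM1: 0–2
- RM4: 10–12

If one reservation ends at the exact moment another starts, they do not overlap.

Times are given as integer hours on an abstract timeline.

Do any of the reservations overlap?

Sorted by start: RM1, RM2, RM5, RM3, RM4.
RM2 starts before RM1 ends → RM1 and RM2 overlap.
That's a conflict, so the schedule is not conflict-free.

Yes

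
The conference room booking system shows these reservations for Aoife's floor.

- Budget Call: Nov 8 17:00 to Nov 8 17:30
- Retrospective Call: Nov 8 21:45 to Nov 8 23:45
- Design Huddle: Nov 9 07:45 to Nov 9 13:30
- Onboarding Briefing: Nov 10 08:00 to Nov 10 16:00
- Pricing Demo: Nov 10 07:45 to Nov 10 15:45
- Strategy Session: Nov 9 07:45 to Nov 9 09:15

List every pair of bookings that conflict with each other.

Design Huddle & Strategy Session, Onboarding Briefing & Pricing Demo

Sorted by start: Budget Call, Retrospective Call, Strategy Session, Design Huddle, Pricing Demo, Onboarding Briefing.
Retrospective Call starts after Budget Call ends — done with Budget Call.
Strategy Session starts after Retrospective Call ends — done with Retrospective Call.
Design Huddle starts before Strategy Session ends → Strategy Session and Design Huddle overlap.
Pricing Demo starts after Strategy Session ends — done with Strategy Session.
Pricing Demo starts after Design Huddle ends — done with Design Huddle.
Onboarding Briefing starts before Pricing Demo ends → Pricing Demo and Onboarding Briefing overlap.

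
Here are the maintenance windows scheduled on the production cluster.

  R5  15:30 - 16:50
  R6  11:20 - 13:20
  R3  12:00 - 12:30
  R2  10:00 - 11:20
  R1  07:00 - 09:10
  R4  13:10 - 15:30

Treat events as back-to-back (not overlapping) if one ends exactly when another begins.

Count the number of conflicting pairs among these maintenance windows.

2

Sorted by start: R1, R2, R6, R3, R4, R5.
R2 starts after R1 ends, so R1 has no further overlaps.
R6 starts exactly when R2 ends (back-to-back, no overlap), so R2 has no further overlaps.
R3 starts before R6 ends → R6 and R3 overlap.
R4 starts before R6 ends → R6 and R4 overlap.
R5 starts after R6 ends.
R4 starts after R3 ends, so R3 has no further overlaps.
R5 starts exactly when R4 ends (back-to-back, no overlap).
Overlapping pairs: R3 & R6, R4 & R6 — 2 in total.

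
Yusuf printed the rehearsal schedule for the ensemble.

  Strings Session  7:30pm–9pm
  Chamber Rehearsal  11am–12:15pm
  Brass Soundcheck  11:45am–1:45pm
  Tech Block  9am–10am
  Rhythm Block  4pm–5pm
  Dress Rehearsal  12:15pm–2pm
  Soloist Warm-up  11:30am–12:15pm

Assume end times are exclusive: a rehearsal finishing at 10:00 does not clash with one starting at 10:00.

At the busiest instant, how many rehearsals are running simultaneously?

Sweep the timeline, counting +1 at each start and −1 at each end (ends before starts at a tie):
9am start Tech Block → 1
10am end Tech Block → 0
11am start Chamber Rehearsal → 1
11:30am start Soloist Warm-up → 2
11:45am start Brass Soundcheck → 3
12:15pm end Chamber Rehearsal → 2
12:15pm end Soloist Warm-up → 1
12:15pm start Dress Rehearsal → 2
1:45pm end Brass Soundcheck → 1
2pm end Dress Rehearsal → 0
4pm start Rhythm Block → 1
5pm end Rhythm Block → 0
7:30pm start Strings Session → 1
9pm end Strings Session → 0
Peak is 3, at 11:45am (Brass Soundcheck, Chamber Rehearsal, Soloist Warm-up).

3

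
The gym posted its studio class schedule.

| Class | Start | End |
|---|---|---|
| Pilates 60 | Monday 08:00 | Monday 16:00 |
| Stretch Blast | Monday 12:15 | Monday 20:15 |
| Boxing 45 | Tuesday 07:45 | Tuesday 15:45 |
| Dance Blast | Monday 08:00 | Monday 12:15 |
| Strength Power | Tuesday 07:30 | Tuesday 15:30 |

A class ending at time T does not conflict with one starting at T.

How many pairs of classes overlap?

Sorted by start: Dance Blast, Pilates 60, Stretch Blast, Strength Power, Boxing 45.
Pilates 60 starts before Dance Blast ends → Dance Blast and Pilates 60 overlap.
Stretch Blast starts exactly when Dance Blast ends (back-to-back, no overlap); Dance Blast is clear from here.
Stretch Blast starts before Pilates 60 ends → Pilates 60 and Stretch Blast overlap.
Strength Power starts after Pilates 60 ends; Pilates 60 is clear from here.
Strength Power starts after Stretch Blast ends; Stretch Blast is clear from here.
Boxing 45 starts before Strength Power ends → Strength Power and Boxing 45 overlap.
Overlapping pairs: Boxing 45 & Strength Power, Dance Blast & Pilates 60, Pilates 60 & Stretch Blast — 3 in total.

3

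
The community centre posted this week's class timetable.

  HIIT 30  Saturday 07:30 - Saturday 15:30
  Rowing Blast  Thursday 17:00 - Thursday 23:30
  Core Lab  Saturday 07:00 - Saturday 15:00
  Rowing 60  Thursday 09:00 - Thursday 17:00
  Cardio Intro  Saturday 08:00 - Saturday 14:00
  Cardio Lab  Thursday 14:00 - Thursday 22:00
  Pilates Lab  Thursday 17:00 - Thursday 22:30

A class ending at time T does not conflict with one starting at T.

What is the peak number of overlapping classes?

Sweep the timeline, counting +1 at each start and −1 at each end (ends before starts at a tie):
Thursday 09:00 start Rowing 60 → 1
Thursday 14:00 start Cardio Lab → 2
Thursday 17:00 end Rowing 60 → 1
Thursday 17:00 start Pilates Lab → 2
Thursday 17:00 start Rowing Blast → 3
Thursday 22:00 end Cardio Lab → 2
Thursday 22:30 end Pilates Lab → 1
Thursday 23:30 end Rowing Blast → 0
Saturday 07:00 start Core Lab → 1
Saturday 07:30 start HIIT 30 → 2
Saturday 08:00 start Cardio Intro → 3
Saturday 14:00 end Cardio Intro → 2
Saturday 15:00 end Core Lab → 1
Saturday 15:30 end HIIT 30 → 0
Peak is 3, at Thursday 17:00 (Cardio Lab, Pilates Lab, Rowing Blast).

3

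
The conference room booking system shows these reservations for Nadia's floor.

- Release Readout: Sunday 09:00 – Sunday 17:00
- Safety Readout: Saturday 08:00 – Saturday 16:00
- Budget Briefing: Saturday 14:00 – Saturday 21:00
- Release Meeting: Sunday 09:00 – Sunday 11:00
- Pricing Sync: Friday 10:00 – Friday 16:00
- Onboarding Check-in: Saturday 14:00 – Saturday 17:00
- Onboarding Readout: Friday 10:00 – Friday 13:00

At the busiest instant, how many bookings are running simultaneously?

3

Sweep the timeline, counting +1 at each start and −1 at each end (ends before starts at a tie):
Friday 10:00 start Onboarding Readout → 1
Friday 10:00 start Pricing Sync → 2
Friday 13:00 end Onboarding Readout → 1
Friday 16:00 end Pricing Sync → 0
Saturday 08:00 start Safety Readout → 1
Saturday 14:00 start Budget Briefing → 2
Saturday 14:00 start Onboarding Check-in → 3
Saturday 16:00 end Safety Readout → 2
Saturday 17:00 end Onboarding Check-in → 1
Saturday 21:00 end Budget Briefing → 0
Sunday 09:00 start Release Meeting → 1
Sunday 09:00 start Release Readout → 2
Sunday 11:00 end Release Meeting → 1
Sunday 17:00 end Release Readout → 0
Peak is 3, at Saturday 14:00 (Budget Briefing, Onboarding Check-in, Safety Readout).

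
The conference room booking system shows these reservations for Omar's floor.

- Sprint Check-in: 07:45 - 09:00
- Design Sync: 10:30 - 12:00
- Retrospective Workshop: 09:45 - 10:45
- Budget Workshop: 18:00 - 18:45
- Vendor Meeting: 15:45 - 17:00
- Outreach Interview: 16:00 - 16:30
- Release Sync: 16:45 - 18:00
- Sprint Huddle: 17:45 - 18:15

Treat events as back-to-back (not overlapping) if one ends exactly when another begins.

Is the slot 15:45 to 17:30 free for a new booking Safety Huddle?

No — it overlaps Outreach Interview, Release Sync, Vendor Meeting

Sprint Check-in: ends 09:00 at or before Safety Huddle starts 15:45 → clear.
Retrospective Workshop: ends 10:45 at or before Safety Huddle starts 15:45 → clear.
Design Sync: ends 12:00 at or before Safety Huddle starts 15:45 → clear.
Vendor Meeting: starts 15:45 before Safety Huddle ends 17:30, and ends 17:00 after Safety Huddle starts 15:45 → overlap.
Outreach Interview: starts 16:00 before Safety Huddle ends 17:30, and ends 16:30 after Safety Huddle starts 15:45 → overlap.
Release Sync: starts 16:45 before Safety Huddle ends 17:30, and ends 18:00 after Safety Huddle starts 15:45 → overlap.
Sprint Huddle: starts 17:45 at or after Safety Huddle ends 17:30 → clear.
Budget Workshop: starts 18:00 at or after Safety Huddle ends 17:30 → clear.
Safety Huddle overlaps Vendor Meeting, Outreach Interview, Release Sync.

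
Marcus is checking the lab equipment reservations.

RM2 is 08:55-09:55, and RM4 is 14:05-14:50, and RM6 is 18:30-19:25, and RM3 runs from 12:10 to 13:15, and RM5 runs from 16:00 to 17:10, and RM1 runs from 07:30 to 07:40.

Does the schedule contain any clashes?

Two intervals overlap when each starts before the other ends.
Sorted by start: RM1, RM2, RM3, RM4, RM5, RM6.
RM2 starts after RM1 ends, so nothing later overlaps RM1 either.
RM3 starts after RM2 ends, so nothing later overlaps RM2 either.
RM4 starts after RM3 ends, so nothing later overlaps RM3 either.
RM5 starts after RM4 ends, so nothing later overlaps RM4 either.
RM6 starts after RM5 ends.
Every pair is clear; the schedule has no overlaps.

No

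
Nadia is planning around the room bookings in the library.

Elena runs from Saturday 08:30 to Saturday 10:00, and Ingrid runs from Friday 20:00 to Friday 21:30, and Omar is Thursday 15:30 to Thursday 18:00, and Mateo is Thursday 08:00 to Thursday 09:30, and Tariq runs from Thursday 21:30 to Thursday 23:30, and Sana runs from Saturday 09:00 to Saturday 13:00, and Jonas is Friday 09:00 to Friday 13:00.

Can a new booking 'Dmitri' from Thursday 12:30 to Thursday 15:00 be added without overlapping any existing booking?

Mateo: ends Thursday 09:30 at or before Dmitri starts Thursday 12:30 → clear.
Omar: starts Thursday 15:30 at or after Dmitri ends Thursday 15:00 → clear.
Tariq: starts Thursday 21:30 at or after Dmitri ends Thursday 15:00 → clear.
Jonas: starts Friday 09:00 at or after Dmitri ends Thursday 15:00 → clear.
Ingrid: starts Friday 20:00 at or after Dmitri ends Thursday 15:00 → clear.
Elena: starts Saturday 08:30 at or after Dmitri ends Thursday 15:00 → clear.
Sana: starts Saturday 09:00 at or after Dmitri ends Thursday 15:00 → clear.

Yes — the slot is free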